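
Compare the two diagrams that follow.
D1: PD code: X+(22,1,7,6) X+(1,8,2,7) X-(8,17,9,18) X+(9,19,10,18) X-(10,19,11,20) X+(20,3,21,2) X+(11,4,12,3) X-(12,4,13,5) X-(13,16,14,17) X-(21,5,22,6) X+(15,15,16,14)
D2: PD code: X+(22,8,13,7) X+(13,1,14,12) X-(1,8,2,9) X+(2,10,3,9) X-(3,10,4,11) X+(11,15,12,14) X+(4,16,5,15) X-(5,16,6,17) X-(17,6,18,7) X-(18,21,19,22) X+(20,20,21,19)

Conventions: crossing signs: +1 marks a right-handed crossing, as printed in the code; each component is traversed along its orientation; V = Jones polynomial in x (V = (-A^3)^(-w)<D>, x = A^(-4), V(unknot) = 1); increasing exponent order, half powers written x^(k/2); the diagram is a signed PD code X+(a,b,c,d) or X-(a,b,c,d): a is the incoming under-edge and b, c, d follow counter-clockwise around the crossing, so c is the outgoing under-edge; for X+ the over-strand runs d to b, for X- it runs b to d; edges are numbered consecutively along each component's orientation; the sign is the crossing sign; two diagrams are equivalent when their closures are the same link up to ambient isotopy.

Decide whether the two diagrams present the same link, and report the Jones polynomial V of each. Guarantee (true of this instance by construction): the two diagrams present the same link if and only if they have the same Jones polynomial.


equivalent: yes
D1 (bracket A^-7 + A; 11 crossings at w = +1): V = -x^(1/2) - x^(5/2)
V(D2) = -x^(1/2) - x^(5/2)  (w +1, c 11, <D> = A^-7 + A)
key observation: one V(x) for all 2 diagrams — one class (guaranteed)


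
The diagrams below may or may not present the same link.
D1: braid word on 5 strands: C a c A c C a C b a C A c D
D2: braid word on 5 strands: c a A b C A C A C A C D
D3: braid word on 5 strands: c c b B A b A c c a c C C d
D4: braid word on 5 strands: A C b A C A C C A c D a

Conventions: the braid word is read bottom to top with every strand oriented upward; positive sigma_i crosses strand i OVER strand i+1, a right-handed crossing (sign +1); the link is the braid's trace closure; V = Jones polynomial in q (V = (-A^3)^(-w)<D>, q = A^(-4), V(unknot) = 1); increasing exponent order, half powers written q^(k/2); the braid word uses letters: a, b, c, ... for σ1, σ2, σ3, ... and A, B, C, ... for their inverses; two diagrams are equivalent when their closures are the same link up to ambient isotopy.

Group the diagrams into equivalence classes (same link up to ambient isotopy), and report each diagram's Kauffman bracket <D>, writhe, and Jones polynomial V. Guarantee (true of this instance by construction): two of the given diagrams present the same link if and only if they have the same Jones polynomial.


equivalence classes: {D1} | {D2, D4} | {D3}
D1 (bracket 1; 14 crossings at w = 0): V = 1
V(D2) = q^-8 - 2q^-7 + q^-6 - 2q^-5 + 2q^-4 + q^-2  [12 crossings, <D> = A^-10 + 2A^-2 - 2A^2 + A^6 - 2A^10 + A^14, w = -6]
V(D3) = q + q^3 - q^4  (w +4, c 14, <D> = -A^-4 + 1 + A^8)
D4 (bracket A^-10 + 2A^-2 - 2A^2 + A^6 - 2A^10 + A^14; 12 crossings at w = -6): V = q^-8 - 2q^-7 + q^-6 - 2q^-5 + 2q^-4 + q^-2
observation: comparing 4 Jones polynomials yields 3 groups


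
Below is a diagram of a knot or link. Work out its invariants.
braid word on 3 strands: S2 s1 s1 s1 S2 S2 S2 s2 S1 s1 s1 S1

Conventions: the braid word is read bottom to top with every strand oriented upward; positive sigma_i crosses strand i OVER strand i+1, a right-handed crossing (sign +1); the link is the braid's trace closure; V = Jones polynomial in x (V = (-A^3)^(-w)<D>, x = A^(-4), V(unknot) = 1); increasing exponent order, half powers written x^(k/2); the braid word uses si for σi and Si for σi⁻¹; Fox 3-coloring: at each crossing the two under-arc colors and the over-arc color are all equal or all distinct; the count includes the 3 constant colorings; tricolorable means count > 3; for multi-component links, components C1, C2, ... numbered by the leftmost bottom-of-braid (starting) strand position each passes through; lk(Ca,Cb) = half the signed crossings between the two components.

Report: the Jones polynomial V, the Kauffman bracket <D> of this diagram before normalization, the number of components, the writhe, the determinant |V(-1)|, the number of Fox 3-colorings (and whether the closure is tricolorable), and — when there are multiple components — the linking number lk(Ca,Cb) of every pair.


V = -x^-3 + x^-2 - x^-1 + 3 - x + x^2 - x^3
<D> = -A^-12 + A^-8 - A^-4 + 3 - A^4 + A^8 - A^12 (w = 0)
1 component over 12 crossings, w = 0
27 Fox colorings among 3^12, |V(-1)| = 9: tricolorable
why: w = 0 shifts under R1 moves; the (-A^3)^(0) factor cancels that in V


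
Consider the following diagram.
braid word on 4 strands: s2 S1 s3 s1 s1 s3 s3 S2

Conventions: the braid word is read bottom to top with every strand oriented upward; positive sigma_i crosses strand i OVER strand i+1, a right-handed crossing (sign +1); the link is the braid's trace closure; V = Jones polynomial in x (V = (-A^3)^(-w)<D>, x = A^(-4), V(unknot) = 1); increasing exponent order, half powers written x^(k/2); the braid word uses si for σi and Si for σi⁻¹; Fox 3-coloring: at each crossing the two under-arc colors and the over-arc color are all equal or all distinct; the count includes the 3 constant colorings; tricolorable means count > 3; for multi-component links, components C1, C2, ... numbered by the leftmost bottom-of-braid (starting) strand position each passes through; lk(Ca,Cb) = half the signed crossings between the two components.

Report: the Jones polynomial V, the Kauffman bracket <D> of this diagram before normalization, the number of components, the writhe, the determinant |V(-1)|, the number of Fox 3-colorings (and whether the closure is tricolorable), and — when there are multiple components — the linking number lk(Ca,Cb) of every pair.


V = -x^(1/2) - x^(3/2) - x^(5/2) + x^(9/2)
<D> = A^-6 - A^2 - A^6 - A^10 (w = +4)
2 components over 8 crossings, w = +4
lk(C1,C2): 0
27 Fox colorings among 3^8, |V(-1)| = 0: tricolorable
why: |V(-1)| = 0: so tricolorable, since 3 divides 0


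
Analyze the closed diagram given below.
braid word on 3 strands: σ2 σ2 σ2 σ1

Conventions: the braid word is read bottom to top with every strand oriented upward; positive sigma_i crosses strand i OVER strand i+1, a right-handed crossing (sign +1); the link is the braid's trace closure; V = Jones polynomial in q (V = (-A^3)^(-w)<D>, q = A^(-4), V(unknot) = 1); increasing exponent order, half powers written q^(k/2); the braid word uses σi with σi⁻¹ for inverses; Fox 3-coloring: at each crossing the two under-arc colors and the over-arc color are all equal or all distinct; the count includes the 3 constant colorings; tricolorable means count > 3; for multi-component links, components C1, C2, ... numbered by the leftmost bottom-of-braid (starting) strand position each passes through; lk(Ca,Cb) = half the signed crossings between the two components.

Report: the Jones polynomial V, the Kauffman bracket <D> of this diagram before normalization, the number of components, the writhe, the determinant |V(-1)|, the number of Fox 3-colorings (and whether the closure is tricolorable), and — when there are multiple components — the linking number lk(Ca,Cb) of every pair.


Jones polynomial: V(q) = q + q^3 - q^4
<D> = -A^-4 + 1 + A^8; writhe +4
components 1, writhe +4 (4 crossings)
3-colorings: 9 of 3^4, det 3 — tricolorable
note: the span of V is 3, forcing >= 3 crossings in any diagram


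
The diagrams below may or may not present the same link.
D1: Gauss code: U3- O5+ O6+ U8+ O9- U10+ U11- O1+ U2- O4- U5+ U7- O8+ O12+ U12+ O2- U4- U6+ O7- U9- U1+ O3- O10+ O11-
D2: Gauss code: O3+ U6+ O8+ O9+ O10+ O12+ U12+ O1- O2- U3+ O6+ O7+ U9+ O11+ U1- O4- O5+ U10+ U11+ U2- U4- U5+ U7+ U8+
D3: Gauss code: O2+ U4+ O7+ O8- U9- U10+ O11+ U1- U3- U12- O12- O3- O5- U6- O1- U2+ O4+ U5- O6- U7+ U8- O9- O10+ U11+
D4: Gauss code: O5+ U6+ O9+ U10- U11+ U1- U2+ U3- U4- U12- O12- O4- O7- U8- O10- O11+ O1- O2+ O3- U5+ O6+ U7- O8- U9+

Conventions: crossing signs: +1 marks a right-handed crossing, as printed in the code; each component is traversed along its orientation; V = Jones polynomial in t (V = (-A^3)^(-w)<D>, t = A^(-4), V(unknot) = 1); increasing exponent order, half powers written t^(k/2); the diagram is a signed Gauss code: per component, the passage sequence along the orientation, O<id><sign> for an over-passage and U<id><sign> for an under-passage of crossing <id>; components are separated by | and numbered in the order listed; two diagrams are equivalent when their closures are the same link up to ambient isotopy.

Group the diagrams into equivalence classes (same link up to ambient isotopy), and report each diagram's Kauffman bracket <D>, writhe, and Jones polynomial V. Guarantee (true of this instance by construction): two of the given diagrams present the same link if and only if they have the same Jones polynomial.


equivalence classes: {D1} | {D2} | {D3, D4}
D1 (bracket 1; 12 crossings at w = 0): V = 1
D2 (bracket -A^2 + A^6 + A^14; 12 crossings at w = +6): V = t + t^3 - t^4
V(D3) = -t^-3 + 2t^-2 - 2t^-1 + 3 - 2t + 2t^2 - t^3  [12 crossings, <D> = -A^-18 + 2A^-14 - 2A^-10 + 3A^-6 - 2A^-2 + 2A^2 - A^6, w = -2]
V(D4) = -t^-3 + 2t^-2 - 2t^-1 + 3 - 2t + 2t^2 - t^3  (w -2, c 12, <D> = -A^-18 + 2A^-14 - 2A^-10 + 3A^-6 - 2A^-2 + 2A^2 - A^6)
key observation: 3 classes among 4 diagrams; unequal V(t) rules out equality


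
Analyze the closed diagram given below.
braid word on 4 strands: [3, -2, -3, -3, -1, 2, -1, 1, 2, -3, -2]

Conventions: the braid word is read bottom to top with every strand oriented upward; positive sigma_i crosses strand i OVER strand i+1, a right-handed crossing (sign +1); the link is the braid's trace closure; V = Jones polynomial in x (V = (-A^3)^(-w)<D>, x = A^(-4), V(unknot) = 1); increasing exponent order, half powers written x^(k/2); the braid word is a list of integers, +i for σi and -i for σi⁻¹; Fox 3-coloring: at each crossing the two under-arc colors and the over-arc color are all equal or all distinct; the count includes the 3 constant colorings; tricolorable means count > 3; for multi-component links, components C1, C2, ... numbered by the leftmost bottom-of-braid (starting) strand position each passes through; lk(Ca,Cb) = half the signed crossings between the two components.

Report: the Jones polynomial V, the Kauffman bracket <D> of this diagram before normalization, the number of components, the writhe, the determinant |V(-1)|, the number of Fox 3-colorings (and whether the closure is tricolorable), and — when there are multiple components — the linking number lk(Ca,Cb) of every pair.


Jones polynomial: V(x) = -x^-5 + x^-4 - x^-3 + 2x^-2 - x^-1 + 2 - x
<D> = A^-13 - 2A^-9 + A^-5 - 2A^-1 + A^3 - A^7 + A^11; writhe -3
components 1, writhe -3 (11 crossings)
3-colorings: 9 of 3^11, det 9 — tricolorable
note: det 9 = |V(-1)|; divisible by 3, so tricolorable


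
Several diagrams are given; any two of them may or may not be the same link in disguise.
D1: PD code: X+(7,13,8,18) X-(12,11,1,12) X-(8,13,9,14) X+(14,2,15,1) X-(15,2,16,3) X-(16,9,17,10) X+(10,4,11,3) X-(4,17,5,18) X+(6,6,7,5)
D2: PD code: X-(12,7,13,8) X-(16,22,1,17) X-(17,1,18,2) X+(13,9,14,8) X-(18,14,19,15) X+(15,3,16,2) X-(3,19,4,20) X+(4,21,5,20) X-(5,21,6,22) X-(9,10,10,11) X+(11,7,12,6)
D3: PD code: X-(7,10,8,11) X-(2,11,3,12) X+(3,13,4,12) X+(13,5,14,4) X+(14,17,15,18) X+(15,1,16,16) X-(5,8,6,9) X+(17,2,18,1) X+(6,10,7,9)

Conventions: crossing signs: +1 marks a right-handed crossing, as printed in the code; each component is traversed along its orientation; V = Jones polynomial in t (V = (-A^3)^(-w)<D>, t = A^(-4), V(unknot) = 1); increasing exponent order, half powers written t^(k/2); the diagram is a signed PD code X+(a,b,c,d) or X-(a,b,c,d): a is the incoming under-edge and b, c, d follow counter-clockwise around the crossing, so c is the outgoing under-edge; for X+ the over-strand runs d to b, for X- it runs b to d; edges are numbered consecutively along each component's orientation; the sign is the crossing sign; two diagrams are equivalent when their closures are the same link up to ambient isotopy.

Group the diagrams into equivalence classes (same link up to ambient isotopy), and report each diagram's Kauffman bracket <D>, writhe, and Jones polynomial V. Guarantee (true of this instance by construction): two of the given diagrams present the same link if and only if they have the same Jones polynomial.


grouping into links: {D1} | {D2} | {D3}
V(D1) = -t^(-5/2) - t^(-1/2)  (w -1, c 9, <D> = A^-1 + A^7)
D2 (bracket A^-7 - A^-3 + A + A^9; 11 crossings at w = -3): V = -t^(-9/2) - t^(-5/2) + t^(-3/2) - t^(-1/2)
D3 (bracket A^-1 + A^7; 9 crossings at w = +3): V = -t^(1/2) - t^(5/2)
why: 3 values of V(t) split the 3 diagrams


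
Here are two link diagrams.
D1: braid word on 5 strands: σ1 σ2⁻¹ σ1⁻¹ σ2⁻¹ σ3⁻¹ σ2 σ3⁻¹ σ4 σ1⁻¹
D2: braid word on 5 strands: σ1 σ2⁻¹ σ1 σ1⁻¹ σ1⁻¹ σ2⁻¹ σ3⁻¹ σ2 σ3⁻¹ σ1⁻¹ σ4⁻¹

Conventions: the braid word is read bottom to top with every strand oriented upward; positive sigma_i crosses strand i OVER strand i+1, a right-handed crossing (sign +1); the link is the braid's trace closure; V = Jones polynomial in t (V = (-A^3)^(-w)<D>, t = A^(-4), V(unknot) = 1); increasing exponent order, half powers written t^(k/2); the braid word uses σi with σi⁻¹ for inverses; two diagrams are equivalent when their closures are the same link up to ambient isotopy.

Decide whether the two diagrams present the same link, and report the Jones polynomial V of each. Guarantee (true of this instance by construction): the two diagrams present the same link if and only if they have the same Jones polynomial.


equivalent: yes
D1 (bracket A^-7 - A^-3 + A + A^9; 9 crossings at w = -3): V = -t^(-9/2) - t^(-5/2) + t^(-3/2) - t^(-1/2)
D2 (bracket A^-13 - A^-9 + A^-5 + A^3; 11 crossings at w = -5): V = -t^(-9/2) - t^(-5/2) + t^(-3/2) - t^(-1/2)
key observation: all 2 diagrams share one V(t), hence one class


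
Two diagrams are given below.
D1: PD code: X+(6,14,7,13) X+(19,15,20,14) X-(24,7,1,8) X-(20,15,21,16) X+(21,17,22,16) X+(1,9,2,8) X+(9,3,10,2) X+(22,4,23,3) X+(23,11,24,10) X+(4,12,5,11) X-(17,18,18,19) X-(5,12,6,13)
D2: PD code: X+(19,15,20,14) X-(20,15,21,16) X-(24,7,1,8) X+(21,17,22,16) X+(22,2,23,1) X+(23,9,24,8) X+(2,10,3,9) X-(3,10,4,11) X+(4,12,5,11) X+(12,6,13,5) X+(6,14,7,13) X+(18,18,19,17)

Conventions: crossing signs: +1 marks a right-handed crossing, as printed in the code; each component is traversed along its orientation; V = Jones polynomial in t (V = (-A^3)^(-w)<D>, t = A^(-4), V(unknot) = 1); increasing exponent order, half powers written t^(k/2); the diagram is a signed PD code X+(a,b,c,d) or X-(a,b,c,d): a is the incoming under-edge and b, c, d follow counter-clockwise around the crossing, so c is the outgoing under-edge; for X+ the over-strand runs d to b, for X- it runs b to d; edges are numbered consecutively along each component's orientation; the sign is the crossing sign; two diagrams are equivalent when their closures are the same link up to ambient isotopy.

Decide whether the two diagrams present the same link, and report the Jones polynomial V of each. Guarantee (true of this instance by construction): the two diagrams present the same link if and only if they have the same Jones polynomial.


equivalent: yes
D1 (bracket -A^-4 + 1 + A^8; 12 crossings at w = +4): V = t + t^3 - t^4
V(D2) = t + t^3 - t^4  [12 crossings, <D> = -A^2 + A^6 + A^14, w = +6]
observation: from 12 to 12 crossings by R-moves: one link, two diagrams


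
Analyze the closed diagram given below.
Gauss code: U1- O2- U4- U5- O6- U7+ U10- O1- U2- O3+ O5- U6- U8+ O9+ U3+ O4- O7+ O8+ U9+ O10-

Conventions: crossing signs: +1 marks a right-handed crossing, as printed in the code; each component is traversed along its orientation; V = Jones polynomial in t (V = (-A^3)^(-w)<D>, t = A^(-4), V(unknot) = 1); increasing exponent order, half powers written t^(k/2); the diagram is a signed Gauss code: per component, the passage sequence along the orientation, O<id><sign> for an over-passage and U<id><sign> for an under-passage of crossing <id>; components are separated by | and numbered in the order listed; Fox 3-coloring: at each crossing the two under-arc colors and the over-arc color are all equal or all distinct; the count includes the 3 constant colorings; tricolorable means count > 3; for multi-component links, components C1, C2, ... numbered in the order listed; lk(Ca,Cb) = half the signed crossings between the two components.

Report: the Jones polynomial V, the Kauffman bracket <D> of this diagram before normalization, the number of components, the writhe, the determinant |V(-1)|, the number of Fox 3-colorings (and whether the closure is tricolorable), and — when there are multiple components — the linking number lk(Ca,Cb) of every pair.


Jones polynomial: V(t) = -t^-6 + 2t^-5 - 4t^-4 + 5t^-3 - 4t^-2 + 5t^-1 - 3 + 2t - t^2
<D> = -A^-14 + 2A^-10 - 3A^-6 + 5A^-2 - 4A^2 + 5A^6 - 4A^10 + 2A^14 - A^18; writhe -2
components 1, writhe -2 (10 crossings)
3-colorings: 9 of 3^10, det 27 — tricolorable
note: det 27 = |V(-1)|; divisible by 3, so tricolorable


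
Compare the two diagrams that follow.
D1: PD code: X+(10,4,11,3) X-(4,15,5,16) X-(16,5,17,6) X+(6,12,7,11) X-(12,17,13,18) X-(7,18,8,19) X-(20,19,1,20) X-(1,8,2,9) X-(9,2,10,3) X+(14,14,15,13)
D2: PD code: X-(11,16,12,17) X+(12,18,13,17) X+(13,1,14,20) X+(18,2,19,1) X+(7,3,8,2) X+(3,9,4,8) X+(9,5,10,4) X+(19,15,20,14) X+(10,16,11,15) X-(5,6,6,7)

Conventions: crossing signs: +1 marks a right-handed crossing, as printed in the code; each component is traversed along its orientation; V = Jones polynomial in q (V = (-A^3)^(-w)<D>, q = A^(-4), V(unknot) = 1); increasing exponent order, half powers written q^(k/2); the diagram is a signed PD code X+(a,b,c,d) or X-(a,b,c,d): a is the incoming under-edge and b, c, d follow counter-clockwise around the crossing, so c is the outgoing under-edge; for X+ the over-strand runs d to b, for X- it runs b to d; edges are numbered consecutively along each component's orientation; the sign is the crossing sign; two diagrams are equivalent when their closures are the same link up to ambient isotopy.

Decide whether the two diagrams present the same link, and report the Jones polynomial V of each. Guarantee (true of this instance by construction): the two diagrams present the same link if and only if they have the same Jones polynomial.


equivalent: no
V(D1) = -q^-6 + q^-5 - q^-4 + 2q^-3 - q^-2 + q^-1  (w -4, c 10, <D> = A^-8 - A^-4 + 2 - A^4 + A^8 - A^12)
D2 (bracket A^-14 - 2A^-10 + A^-6 - 2A^-2 + 2A^2 + A^10; 10 crossings at w = +6): V = q^2 + 2q^4 - 2q^5 + q^6 - 2q^7 + q^8
why: 2 classes among 2 diagrams; unequal V(q) rules out equality


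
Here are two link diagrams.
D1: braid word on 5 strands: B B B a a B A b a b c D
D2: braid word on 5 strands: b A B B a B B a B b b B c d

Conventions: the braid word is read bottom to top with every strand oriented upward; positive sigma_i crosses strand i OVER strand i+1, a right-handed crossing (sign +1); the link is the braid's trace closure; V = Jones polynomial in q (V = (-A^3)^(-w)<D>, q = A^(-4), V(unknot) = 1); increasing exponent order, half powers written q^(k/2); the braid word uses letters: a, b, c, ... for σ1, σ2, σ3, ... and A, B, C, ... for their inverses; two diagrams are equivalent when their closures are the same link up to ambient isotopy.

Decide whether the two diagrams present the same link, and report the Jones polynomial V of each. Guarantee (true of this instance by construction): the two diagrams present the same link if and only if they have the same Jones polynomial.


equivalent: no
D1 (bracket -A^-12 + A^-8 - A^-4 + 3 - A^4 + A^8 - A^12; 12 crossings at w = 0): V = -q^-3 + q^-2 - q^-1 + 3 - q + q^2 - q^3
D2 (bracket A^-4 - 1 + 2A^4 - 2A^8 + 2A^12 - 2A^16 + A^20; 14 crossings at w = 0): V = q^-5 - 2q^-4 + 2q^-3 - 2q^-2 + 2q^-1 - 1 + q
key observation: V(q) takes 2 values over 2 diagrams, fixing the grouping


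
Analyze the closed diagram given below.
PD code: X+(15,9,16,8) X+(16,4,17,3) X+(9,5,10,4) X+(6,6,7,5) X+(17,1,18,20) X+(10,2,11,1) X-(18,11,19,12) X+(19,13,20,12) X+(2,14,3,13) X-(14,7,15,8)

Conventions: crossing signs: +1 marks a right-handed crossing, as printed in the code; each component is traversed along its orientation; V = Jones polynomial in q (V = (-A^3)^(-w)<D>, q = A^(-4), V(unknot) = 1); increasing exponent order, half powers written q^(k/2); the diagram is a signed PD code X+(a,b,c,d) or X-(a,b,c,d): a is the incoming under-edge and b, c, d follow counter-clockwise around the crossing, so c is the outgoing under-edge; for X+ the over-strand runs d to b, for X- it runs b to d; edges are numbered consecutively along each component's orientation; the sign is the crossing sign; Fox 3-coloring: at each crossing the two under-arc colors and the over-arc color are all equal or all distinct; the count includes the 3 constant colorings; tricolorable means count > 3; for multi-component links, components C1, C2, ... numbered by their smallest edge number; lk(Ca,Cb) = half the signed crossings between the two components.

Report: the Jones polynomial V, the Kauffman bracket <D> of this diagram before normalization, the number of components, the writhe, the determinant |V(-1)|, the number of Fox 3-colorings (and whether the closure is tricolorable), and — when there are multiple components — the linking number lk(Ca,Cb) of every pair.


Jones polynomial: V(q) = q + q^3 - q^4
<D> = -A^2 + A^6 + A^14; writhe +6
components 1, writhe +6 (10 crossings)
3-colorings: 9 of 3^10, det 3 — tricolorable
note: w = +6 (over 10 crossings) is diagram-only; (-A^3)^(-6) removes it from V


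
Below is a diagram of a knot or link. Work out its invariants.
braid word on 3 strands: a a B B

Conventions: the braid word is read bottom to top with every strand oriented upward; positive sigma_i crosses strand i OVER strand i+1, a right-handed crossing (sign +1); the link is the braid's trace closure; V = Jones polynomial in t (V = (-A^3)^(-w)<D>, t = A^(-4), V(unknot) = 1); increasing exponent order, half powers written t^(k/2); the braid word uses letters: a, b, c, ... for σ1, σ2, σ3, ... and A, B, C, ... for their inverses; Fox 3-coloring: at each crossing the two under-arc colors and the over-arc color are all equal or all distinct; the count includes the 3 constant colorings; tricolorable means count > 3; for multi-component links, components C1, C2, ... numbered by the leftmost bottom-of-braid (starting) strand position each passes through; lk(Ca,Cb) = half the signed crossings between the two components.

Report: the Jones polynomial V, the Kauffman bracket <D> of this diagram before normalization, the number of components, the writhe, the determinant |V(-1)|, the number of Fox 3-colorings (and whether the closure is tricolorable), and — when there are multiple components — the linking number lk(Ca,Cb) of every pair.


Jones polynomial: V(t) = t^-2 + 2 + t^2
<D> = A^-8 + 2 + A^8; writhe 0
components 3, writhe 0 (4 crossings)
linking number lk(C1,C2) = +1
lk(C1,C3): 0
lk(C2,C3) = -1
3-colorings: 3 of 3^4, det 4 — not tricolorable
note: w = 0 shifts under R1 moves; the (-A^3)^(0) factor cancels that in V


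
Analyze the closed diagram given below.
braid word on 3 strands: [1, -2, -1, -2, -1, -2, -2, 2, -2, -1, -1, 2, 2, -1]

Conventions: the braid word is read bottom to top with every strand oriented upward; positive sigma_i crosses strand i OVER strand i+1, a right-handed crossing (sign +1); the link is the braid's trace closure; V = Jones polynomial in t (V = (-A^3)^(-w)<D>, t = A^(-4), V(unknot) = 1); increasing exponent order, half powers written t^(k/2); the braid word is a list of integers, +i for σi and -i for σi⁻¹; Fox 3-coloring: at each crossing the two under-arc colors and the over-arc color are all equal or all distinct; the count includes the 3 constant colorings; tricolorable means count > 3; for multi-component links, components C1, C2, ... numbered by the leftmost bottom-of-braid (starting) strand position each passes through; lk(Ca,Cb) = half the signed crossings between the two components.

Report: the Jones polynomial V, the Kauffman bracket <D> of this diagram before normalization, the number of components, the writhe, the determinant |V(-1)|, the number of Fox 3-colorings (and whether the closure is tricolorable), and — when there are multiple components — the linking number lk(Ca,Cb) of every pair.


V = t^-8 - 2t^-7 + t^-6 - 2t^-5 + 2t^-4 + t^-2
<D> = A^-10 + 2A^-2 - 2A^2 + A^6 - 2A^10 + A^14 (w = -6)
1 component over 14 crossings, w = -6
27 Fox colorings among 3^14, |V(-1)| = 9: tricolorable
why: w = -6 shifts under R1 moves; the (-A^3)^(6) factor cancels that in V


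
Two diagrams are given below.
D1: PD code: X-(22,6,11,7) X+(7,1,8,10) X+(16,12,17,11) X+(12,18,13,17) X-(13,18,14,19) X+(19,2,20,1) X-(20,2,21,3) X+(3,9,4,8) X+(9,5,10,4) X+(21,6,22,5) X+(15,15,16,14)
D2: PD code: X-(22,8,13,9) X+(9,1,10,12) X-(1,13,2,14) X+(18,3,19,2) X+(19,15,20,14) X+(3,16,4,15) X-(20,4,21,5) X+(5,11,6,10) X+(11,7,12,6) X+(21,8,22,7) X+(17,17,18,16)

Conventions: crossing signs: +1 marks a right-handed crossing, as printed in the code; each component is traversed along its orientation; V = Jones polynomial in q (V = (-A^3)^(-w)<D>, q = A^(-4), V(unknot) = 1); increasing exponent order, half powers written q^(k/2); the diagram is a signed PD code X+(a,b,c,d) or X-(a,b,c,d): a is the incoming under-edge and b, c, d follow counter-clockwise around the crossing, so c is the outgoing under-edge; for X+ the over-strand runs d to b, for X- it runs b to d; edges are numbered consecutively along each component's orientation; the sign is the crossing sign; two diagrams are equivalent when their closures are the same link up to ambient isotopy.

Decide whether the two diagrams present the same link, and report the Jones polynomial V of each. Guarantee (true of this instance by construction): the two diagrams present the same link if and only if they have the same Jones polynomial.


equivalent: yes
D1 (bracket -A^-3 + A^5 + A^9 + A^13; 11 crossings at w = +5): V = -q^(1/2) - q^(3/2) - q^(5/2) + q^(9/2)
D2 (bracket -A^-3 + A^5 + A^9 + A^13; 11 crossings at w = +5): V = -q^(1/2) - q^(3/2) - q^(5/2) + q^(9/2)
key observation: from 11 to 11 crossings by R-moves: one link, two diagrams


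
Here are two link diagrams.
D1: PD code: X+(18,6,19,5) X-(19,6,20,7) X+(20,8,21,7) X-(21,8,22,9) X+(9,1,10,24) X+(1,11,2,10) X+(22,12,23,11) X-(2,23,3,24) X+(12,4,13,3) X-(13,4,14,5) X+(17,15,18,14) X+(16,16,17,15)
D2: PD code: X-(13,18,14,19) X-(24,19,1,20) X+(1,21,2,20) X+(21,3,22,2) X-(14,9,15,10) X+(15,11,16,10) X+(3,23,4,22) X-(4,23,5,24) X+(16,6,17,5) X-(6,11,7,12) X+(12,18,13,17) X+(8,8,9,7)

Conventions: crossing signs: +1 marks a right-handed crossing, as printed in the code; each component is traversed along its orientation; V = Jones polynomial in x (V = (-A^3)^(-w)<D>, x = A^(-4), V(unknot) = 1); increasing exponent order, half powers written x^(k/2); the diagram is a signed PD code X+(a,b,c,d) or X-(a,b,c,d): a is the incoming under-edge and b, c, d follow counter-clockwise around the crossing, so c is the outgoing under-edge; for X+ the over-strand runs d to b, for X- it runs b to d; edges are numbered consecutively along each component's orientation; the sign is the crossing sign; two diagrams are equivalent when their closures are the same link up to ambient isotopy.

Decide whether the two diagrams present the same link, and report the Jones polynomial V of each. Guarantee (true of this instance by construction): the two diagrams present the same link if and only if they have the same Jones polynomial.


equivalent: yes
D1 (bracket A^12; 12 crossings at w = +4): V = 1
D2 (bracket A^6; 12 crossings at w = +2): V = 1
key observation: from 12 to 12 crossings by R-moves: one link, two diagrams


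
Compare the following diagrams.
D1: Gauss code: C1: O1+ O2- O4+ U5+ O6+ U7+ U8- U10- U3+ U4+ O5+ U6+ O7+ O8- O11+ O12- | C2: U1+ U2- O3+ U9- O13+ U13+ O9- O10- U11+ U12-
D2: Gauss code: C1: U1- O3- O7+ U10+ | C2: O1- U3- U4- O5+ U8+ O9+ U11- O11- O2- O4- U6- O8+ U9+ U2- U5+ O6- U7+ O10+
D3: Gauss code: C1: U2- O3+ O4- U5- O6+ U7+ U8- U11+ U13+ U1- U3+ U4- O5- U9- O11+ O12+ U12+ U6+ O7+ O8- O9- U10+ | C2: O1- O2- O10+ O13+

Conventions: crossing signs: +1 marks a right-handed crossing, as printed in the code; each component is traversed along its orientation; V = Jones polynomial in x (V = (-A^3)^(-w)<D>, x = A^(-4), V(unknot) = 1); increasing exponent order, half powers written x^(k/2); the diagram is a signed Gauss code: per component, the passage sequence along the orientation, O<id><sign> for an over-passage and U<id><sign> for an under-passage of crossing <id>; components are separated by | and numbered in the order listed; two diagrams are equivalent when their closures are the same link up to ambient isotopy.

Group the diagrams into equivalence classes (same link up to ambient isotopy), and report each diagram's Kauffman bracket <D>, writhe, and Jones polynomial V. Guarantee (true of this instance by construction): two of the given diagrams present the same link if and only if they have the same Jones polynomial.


equivalence classes: {D1} | {D2, D3}
D1 (bracket -A^-9 + A^-1 + A^3 + A^7; 13 crossings at w = +3): V = -x^(1/2) - x^(3/2) - x^(5/2) + x^(9/2)
V(D2) = -x^(-5/2) - x^(5/2)  (w -1, c 11, <D> = A^-13 + A^7)
D3 (bracket A^-7 + A^13; 13 crossings at w = +1): V = -x^(-5/2) - x^(5/2)
key observation: 2 values of V(x) split the 3 diagrams


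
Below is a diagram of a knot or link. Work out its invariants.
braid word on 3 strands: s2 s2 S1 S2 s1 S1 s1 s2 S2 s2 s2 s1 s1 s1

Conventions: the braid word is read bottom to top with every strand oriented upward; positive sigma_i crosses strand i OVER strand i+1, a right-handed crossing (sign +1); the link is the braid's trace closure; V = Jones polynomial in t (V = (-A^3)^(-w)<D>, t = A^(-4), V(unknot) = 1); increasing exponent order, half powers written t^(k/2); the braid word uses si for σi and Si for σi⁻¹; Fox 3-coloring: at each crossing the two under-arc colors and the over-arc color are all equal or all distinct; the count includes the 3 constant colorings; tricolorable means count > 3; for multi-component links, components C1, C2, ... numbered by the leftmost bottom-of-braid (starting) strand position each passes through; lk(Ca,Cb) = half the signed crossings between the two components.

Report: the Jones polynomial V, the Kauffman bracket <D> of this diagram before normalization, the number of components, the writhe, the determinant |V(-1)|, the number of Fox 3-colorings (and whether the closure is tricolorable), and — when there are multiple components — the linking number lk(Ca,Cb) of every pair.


Jones polynomial: V(t) = t^2 - t^3 + 3t^4 - 3t^5 + 3t^6 - 3t^7 + 2t^8 - t^9
<D> = -A^-18 + 2A^-14 - 3A^-10 + 3A^-6 - 3A^-2 + 3A^2 - A^6 + A^10; writhe +6
components 1, writhe +6 (14 crossings)
3-colorings: 3 of 3^14, det 17 — not tricolorable
note: det 17 = |V(-1)|; not divisible by 3, so not tricolorable


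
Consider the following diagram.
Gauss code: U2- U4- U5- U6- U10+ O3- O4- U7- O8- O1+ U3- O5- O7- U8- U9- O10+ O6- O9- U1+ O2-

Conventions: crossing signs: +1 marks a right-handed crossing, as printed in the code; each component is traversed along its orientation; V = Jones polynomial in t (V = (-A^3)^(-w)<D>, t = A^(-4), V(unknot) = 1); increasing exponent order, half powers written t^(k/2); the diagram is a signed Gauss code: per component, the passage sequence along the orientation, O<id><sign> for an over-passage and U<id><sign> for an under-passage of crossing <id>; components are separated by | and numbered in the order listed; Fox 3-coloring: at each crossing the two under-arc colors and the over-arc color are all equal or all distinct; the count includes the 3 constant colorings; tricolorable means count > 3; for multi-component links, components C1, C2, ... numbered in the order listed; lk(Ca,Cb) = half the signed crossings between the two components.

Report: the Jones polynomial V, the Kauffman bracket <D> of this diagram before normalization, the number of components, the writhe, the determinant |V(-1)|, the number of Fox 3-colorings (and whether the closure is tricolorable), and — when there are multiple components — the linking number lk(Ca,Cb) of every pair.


Jones polynomial: V(t) = -t^-4 + t^-3 + t^-1
<D> = A^-14 + A^-6 - A^-2; writhe -6
components 1, writhe -6 (10 crossings)
3-colorings: 9 of 3^10, det 3 — tricolorable
note: V spans 3 powers of t: at least 3 crossings in any diagram


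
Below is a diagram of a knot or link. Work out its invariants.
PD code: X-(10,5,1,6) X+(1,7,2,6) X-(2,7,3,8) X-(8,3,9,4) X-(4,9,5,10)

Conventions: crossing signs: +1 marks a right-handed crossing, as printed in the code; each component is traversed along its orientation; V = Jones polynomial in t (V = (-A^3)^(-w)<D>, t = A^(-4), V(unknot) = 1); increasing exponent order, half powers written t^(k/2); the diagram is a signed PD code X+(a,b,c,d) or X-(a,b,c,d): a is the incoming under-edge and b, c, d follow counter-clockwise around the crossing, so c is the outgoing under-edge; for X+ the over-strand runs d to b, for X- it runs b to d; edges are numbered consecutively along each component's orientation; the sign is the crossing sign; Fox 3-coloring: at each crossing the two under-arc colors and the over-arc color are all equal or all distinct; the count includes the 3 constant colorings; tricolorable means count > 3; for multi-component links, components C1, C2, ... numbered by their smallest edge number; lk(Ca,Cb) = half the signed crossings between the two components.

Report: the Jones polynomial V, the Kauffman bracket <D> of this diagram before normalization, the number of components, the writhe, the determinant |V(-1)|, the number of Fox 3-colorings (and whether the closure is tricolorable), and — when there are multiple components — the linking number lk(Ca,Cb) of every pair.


V(t) = -t^-4 + t^-3 + t^-1
bracket: -A^-5 - A^3 + A^7, w = -3
1 component, writhe -3, over 5 crossings
det 3, colorings 9 of 3^5 — tricolorable
observation: w = -3 shifts under R1 moves; the (-A^3)^(3) factor cancels that in V


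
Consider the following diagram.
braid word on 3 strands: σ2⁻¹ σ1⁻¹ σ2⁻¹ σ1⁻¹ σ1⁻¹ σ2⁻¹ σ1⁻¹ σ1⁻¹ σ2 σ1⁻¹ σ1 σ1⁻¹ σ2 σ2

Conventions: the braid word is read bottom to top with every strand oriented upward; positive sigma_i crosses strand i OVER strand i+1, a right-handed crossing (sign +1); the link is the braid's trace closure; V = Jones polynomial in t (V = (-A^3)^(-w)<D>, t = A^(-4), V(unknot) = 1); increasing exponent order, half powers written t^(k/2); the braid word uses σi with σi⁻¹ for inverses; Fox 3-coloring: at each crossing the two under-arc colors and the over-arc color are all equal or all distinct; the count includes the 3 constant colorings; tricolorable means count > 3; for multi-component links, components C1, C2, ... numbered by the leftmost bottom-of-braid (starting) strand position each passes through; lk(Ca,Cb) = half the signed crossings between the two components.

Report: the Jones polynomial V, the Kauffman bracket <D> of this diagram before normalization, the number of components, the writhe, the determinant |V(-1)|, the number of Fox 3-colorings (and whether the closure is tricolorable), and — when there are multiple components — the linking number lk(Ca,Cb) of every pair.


V = t^-8 - 2t^-7 + t^-6 - 2t^-5 + 2t^-4 + t^-2
<D> = A^-10 + 2A^-2 - 2A^2 + A^6 - 2A^10 + A^14 (w = -6)
1 component over 14 crossings, w = -6
27 Fox colorings among 3^14, |V(-1)| = 9: tricolorable
why: the word shrinks to σ2⁻¹ σ1⁻¹ σ2⁻¹ σ1⁻¹ σ1⁻¹ σ2⁻¹ σ1⁻¹ σ1⁻¹ σ2 σ1⁻¹ σ2 σ2 after cancelling


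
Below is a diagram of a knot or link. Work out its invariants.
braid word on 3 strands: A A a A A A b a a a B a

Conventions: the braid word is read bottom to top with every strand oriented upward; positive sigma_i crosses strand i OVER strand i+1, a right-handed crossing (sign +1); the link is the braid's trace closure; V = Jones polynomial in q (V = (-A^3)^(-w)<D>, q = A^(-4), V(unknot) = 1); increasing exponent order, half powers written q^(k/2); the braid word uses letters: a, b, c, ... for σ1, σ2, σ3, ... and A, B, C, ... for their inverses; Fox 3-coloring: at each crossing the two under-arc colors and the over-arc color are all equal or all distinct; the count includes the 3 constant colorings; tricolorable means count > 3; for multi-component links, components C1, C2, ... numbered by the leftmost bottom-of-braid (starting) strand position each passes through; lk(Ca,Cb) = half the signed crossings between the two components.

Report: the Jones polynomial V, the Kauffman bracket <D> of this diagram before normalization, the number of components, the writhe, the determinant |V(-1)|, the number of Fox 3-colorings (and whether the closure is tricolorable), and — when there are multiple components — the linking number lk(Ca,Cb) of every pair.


V = -q^-3 + q^-2 - q^-1 + 3 - q + q^2 - q^3
<D> = -A^-12 + A^-8 - A^-4 + 3 - A^4 + A^8 - A^12 (w = 0)
1 component over 12 crossings, w = 0
27 Fox colorings among 3^12, |V(-1)| = 9: tricolorable
why: w = 0 shifts under R1 moves; the (-A^3)^(0) factor cancels that in V


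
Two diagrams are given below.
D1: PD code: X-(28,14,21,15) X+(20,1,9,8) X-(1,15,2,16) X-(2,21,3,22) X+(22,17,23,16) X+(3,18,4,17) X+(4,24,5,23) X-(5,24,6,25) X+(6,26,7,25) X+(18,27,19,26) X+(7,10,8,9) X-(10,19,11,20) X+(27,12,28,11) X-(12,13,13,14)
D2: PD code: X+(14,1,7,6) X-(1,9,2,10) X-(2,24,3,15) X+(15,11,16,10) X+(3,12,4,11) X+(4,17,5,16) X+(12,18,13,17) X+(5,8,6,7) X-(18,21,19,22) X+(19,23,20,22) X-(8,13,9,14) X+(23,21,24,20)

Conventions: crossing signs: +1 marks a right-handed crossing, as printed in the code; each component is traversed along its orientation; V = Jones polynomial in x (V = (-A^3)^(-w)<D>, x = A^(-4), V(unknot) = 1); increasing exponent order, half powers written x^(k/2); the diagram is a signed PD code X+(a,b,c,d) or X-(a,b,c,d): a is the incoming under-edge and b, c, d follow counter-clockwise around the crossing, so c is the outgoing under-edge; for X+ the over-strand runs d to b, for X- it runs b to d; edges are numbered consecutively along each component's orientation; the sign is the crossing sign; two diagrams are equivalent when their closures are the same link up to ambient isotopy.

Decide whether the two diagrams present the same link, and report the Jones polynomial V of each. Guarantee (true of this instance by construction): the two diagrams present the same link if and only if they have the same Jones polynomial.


equivalent: yes
D1 (bracket A^-14 + 2A^-6 + A^2; 14 crossings at w = +2): V = x + 2x^3 + x^5
V(D2) = x + 2x^3 + x^5  (w +4, c 12, <D> = A^-8 + 2 + A^8)
key observation: all 2 diagrams share one V(x), hence one class


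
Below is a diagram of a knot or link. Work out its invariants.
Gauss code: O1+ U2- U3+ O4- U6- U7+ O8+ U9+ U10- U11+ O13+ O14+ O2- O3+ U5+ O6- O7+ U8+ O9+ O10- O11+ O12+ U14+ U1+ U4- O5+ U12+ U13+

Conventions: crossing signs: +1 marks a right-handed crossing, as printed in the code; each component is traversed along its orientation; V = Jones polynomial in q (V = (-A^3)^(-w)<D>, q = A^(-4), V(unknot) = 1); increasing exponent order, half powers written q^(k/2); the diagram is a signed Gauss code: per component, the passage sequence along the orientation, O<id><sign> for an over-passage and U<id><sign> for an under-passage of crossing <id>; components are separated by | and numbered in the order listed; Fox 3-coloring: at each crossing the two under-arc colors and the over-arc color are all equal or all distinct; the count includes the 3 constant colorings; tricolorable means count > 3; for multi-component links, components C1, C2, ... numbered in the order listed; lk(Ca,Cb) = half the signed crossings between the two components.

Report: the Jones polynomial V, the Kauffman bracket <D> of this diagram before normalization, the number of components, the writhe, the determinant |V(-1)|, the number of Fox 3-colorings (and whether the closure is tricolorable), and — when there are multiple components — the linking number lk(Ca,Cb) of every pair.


Jones polynomial: V(q) = q^2 + q^4 - q^5 + q^6 - q^7
<D> = -A^-10 + A^-6 - A^-2 + A^2 + A^10; writhe +6
components 1, writhe +6 (14 crossings)
3-colorings: 3 of 3^14, det 5 — not tricolorable
note: V spans 5 powers of q: at least 5 crossings in any diagram
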